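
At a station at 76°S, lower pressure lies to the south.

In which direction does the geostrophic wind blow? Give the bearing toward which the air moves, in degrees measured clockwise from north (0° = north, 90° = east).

The pressure-gradient force points toward the south (bearing 180°).
Geostrophic balance: in the Southern Hemisphere the Coriolis force deflects motion to the left, so the geostrophic wind blows 90° to the left of the pressure-gradient force (low pressure on the right).
Rotating 180° by 90° counterclockwise gives 090° — the wind blows toward the east.

090°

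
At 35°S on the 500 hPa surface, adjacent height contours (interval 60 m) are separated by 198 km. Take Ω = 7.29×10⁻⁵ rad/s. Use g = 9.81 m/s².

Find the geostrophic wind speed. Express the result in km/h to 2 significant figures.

130 km/h

Coriolis parameter at 35°S:
f = 2Ω sin φ = 2 × 7.29×10⁻⁵ × sin 35° = 8.36×10⁻⁵ s⁻¹
Height gradient: |∂Z/∂n| = 60 m / 198000 m = 3.03×10⁻⁴
On a pressure surface, geostrophic balance gives V_g = (g/f)|∂Z/∂n|:
V_g = 9.81 × 3.03×10⁻⁴ / 8.36×10⁻⁵ = 35.5 m/s
Converting: 35.5 m/s × 3.6 = 130 km/h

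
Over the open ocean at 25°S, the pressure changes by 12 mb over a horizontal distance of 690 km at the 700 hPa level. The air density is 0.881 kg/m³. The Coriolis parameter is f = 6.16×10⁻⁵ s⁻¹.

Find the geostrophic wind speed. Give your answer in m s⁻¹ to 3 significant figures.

32.0 m s⁻¹

Pressure gradient: |∂P/∂n| = 1200 Pa / 690000 m = 1.74×10⁻³ Pa/m
Geostrophic balance (pressure-gradient force = Coriolis force):
V_g = (1/(fρ)) |∂P/∂n| = 1.74×10⁻³ / (6.16×10⁻⁵ × 0.881) = 32.0 m/s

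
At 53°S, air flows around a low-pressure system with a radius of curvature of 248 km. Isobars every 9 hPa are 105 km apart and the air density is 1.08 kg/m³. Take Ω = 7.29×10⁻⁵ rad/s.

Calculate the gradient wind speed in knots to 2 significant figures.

Coriolis parameter at 53°S:
f = 2Ω sin φ = 2 × 7.29×10⁻⁵ × sin 53° = 1.16×10⁻⁴ s⁻¹
Pressure gradient: |∂P/∂n| = 900 Pa / 105000 m = 8.57×10⁻³ Pa/m
Geostrophic speed: V_g = |∂P/∂n|/(fρ) = 8.57×10⁻³/(1.16×10⁻⁴ × 1.08) = 68.2 m/s
Around a low, centrifugal force acts outward with Coriolis, so pressure-gradient force balances both:
(1/ρ)|∂P/∂n| = fV + V²/R  →  V² + fR·V − fR·V_g = 0
With fR = 1.16×10⁻⁴ × 248×10³ m = 28.9 m/s:
V = [−fR + √((fR)² + 4 fR V_g)]/2 = [−28.9 + √(28.9² + 4×28.9×68.2)]/2 = 32.2 m/s
Subgeostrophic (V < V_g = 68.2 m/s), as expected around a low.
Converting: 32.2 m/s × 1.944 = 63 knots

63 knots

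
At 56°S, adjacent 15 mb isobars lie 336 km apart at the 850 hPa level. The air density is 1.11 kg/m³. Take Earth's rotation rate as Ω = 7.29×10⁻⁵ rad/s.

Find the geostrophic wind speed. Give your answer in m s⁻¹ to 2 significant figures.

Coriolis parameter at 56°S:
f = 2Ω sin φ = 2 × 7.29×10⁻⁵ × sin 56° = 1.21×10⁻⁴ s⁻¹
Pressure gradient: |∂P/∂n| = 1500 Pa / 336000 m = 4.46×10⁻³ Pa/m
Geostrophic balance (pressure-gradient force = Coriolis force):
V_g = (1/(fρ)) |∂P/∂n| = 4.46×10⁻³ / (1.21×10⁻⁴ × 1.11) = 33.3 m/s

33 m s⁻¹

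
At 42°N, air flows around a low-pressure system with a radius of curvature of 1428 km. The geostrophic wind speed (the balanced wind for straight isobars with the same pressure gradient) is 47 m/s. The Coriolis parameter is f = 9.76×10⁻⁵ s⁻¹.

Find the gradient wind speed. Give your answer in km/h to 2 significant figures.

Around a low, centrifugal force acts outward with Coriolis, so pressure-gradient force balances both:
(1/ρ)|∂P/∂n| = fV + V²/R  →  V² + fR·V − fR·V_g = 0
With fR = 9.76×10⁻⁵ × 1428×10³ m = 139 m/s:
V = [−fR + √((fR)² + 4 fR V_g)]/2 = [−139 + √(139² + 4×139×47)]/2 = 37.1 m/s
Subgeostrophic (V < V_g = 47 m/s), as expected around a low.
Converting: 37.1 m/s × 3.6 = 130 km/h

130 km/h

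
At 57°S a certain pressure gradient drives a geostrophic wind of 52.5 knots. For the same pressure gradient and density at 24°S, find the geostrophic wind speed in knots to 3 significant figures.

With the same pressure gradient and density, V_g ∝ 1/f ∝ 1/sin φ.
V₂ = V₁ · sin φ₁ / sin φ₂ = 52.5 × sin 57° / sin 24°
V₂ = 52.5 × 0.8387/0.4067 = 108 knots

108 knots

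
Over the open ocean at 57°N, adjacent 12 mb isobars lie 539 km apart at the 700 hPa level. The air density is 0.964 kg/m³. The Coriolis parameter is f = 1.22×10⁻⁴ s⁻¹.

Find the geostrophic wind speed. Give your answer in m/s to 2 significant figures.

Pressure gradient: |∂P/∂n| = 1200 Pa / 539000 m = 2.23×10⁻³ Pa/m
Geostrophic balance (pressure-gradient force = Coriolis force):
V_g = (1/(fρ)) |∂P/∂n| = 2.23×10⁻³ / (1.22×10⁻⁴ × 0.964) = 18.9 m/s

19 m/s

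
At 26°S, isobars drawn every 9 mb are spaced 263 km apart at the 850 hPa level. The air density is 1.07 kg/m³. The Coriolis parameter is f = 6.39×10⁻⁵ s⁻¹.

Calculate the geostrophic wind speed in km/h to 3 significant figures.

180 km/h

Pressure gradient: |∂P/∂n| = 900 Pa / 263000 m = 3.42×10⁻³ Pa/m
Geostrophic balance (pressure-gradient force = Coriolis force):
V_g = (1/(fρ)) |∂P/∂n| = 3.42×10⁻³ / (6.39×10⁻⁵ × 1.07) = 50.0 m/s
Converting: 50.0 m/s × 3.6 = 180 km/h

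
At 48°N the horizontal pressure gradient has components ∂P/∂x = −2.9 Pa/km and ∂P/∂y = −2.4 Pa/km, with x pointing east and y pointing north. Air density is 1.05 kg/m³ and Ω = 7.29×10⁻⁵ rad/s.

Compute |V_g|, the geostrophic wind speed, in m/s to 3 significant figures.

Coriolis parameter at 48°N:
f = 2Ω sin φ = 2 × 7.29×10⁻⁵ × sin 48° = 1.08×10⁻⁴ s⁻¹
Component geostrophic relations (x east, y north):
u_g = −(1/(fρ)) ∂P/∂y,  v_g = (1/(fρ)) ∂P/∂x
u_g = −(−2.4×10⁻³)/(1.08×10⁻⁴ × 1.05) = 21.1 m/s;  v_g = (−2.9×10⁻³)/(1.08×10⁻⁴ × 1.05) = −25.5 m/s
|V_g| = √(u_g² + v_g²) = 33.1 m/s

33.1 m/s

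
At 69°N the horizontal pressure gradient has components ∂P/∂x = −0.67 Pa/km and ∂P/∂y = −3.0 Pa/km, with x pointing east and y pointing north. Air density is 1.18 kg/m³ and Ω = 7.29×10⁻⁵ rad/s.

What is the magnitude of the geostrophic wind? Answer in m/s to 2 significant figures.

19 m/s

Coriolis parameter at 69°N:
f = 2Ω sin φ = 2 × 7.29×10⁻⁵ × sin 69° = 1.36×10⁻⁴ s⁻¹
Component geostrophic relations (x east, y north):
u_g = −(1/(fρ)) ∂P/∂y,  v_g = (1/(fρ)) ∂P/∂x
u_g = −(−3.0×10⁻³)/(1.36×10⁻⁴ × 1.18) = 18.7 m/s;  v_g = (−0.67×10⁻³)/(1.36×10⁻⁴ × 1.18) = −4.17 m/s
|V_g| = √(u_g² + v_g²) = 19.1 m/s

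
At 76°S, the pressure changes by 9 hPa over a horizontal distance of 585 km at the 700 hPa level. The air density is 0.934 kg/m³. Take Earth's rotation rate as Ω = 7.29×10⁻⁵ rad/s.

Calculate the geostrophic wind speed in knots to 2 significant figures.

Coriolis parameter at 76°S:
f = 2Ω sin φ = 2 × 7.29×10⁻⁵ × sin 76° = 1.41×10⁻⁴ s⁻¹
Pressure gradient: |∂P/∂n| = 900 Pa / 585000 m = 1.54×10⁻³ Pa/m
Geostrophic balance (pressure-gradient force = Coriolis force):
V_g = (1/(fρ)) |∂P/∂n| = 1.54×10⁻³ / (1.41×10⁻⁴ × 0.934) = 11.6 m/s
Converting: 11.6 m/s × 1.944 = 23 knots

23 knots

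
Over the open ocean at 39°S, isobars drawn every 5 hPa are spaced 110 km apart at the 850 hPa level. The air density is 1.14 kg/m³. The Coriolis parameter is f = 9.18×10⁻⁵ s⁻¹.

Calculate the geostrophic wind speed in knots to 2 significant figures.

Pressure gradient: |∂P/∂n| = 500 Pa / 110000 m = 4.55×10⁻³ Pa/m
Geostrophic balance (pressure-gradient force = Coriolis force):
V_g = (1/(fρ)) |∂P/∂n| = 4.55×10⁻³ / (9.18×10⁻⁵ × 1.14) = 43.4 m/s
Converting: 43.4 m/s × 1.944 = 84 knots

84 knots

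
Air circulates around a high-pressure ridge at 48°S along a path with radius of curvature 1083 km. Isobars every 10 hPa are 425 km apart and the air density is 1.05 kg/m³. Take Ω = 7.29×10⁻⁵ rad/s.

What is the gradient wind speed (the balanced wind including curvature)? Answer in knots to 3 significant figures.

52.1 knots

Coriolis parameter at 48°S:
f = 2Ω sin φ = 2 × 7.29×10⁻⁵ × sin 48° = 1.08×10⁻⁴ s⁻¹
Pressure gradient: |∂P/∂n| = 1000 Pa / 425000 m = 2.35×10⁻³ Pa/m
Geostrophic speed: V_g = |∂P/∂n|/(fρ) = 2.35×10⁻³/(1.08×10⁻⁴ × 1.05) = 20.7 m/s
Around a high, pressure-gradient force acts outward with centrifugal, so Coriolis balances both:
fV = (1/ρ)|∂P/∂n| + V²/R  →  V² − fR·V + fR·V_g = 0
With fR = 1.08×10⁻⁴ × 1083×10³ m = 117 m/s:
V = [fR − √((fR)² − 4 fR V_g)]/2 = [117 − √(117² − 4×117×20.7)]/2 = 26.8 m/s
Supergeostrophic (V > V_g = 20.7 m/s), as expected around a high.
Converting: 26.8 m/s × 1.944 = 52.1 knots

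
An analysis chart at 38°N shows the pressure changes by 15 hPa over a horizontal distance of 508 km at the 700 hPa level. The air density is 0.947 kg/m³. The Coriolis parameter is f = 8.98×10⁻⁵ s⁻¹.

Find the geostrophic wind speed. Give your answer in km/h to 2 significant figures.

Pressure gradient: |∂P/∂n| = 1500 Pa / 508000 m = 2.95×10⁻³ Pa/m
Geostrophic balance (pressure-gradient force = Coriolis force):
V_g = (1/(fρ)) |∂P/∂n| = 2.95×10⁻³ / (8.98×10⁻⁵ × 0.947) = 34.7 m/s
Converting: 34.7 m/s × 3.6 = 120 km/h

120 km/h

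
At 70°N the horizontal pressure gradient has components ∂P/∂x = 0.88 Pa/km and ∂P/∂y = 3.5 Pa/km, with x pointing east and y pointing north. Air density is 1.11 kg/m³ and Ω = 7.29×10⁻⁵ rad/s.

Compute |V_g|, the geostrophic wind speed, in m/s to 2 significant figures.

Coriolis parameter at 70°N:
f = 2Ω sin φ = 2 × 7.29×10⁻⁵ × sin 70° = 1.37×10⁻⁴ s⁻¹
Component geostrophic relations (x east, y north):
u_g = −(1/(fρ)) ∂P/∂y,  v_g = (1/(fρ)) ∂P/∂x
u_g = −(3.5×10⁻³)/(1.37×10⁻⁴ × 1.11) = −23.0 m/s;  v_g = (0.88×10⁻³)/(1.37×10⁻⁴ × 1.11) = 5.79 m/s
|V_g| = √(u_g² + v_g²) = 23.7 m/s

24 m/s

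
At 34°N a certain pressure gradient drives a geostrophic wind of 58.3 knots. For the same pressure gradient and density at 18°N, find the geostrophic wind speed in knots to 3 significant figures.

105 knots

With the same pressure gradient and density, V_g ∝ 1/f ∝ 1/sin φ.
V₂ = V₁ · sin φ₁ / sin φ₂ = 58.3 × sin 34° / sin 18°
V₂ = 58.3 × 0.5592/0.3090 = 105 knots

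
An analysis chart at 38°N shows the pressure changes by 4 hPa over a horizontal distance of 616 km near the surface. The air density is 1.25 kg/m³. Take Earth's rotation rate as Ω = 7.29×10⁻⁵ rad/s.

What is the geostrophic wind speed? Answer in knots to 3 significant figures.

Coriolis parameter at 38°N:
f = 2Ω sin φ = 2 × 7.29×10⁻⁵ × sin 38° = 8.98×10⁻⁵ s⁻¹
Pressure gradient: |∂P/∂n| = 400 Pa / 616000 m = 6.49×10⁻⁴ Pa/m
Geostrophic balance (pressure-gradient force = Coriolis force):
V_g = (1/(fρ)) |∂P/∂n| = 6.49×10⁻⁴ / (8.98×10⁻⁵ × 1.25) = 5.79 m/s
Converting: 5.79 m/s × 1.944 = 11.2 knots

11.2 knots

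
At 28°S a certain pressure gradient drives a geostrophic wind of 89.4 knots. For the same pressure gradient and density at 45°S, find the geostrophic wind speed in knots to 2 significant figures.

With the same pressure gradient and density, V_g ∝ 1/f ∝ 1/sin φ.
V₂ = V₁ · sin φ₁ / sin φ₂ = 89.4 × sin 28° / sin 45°
V₂ = 89.4 × 0.4695/0.7071 = 59 knots

59 knots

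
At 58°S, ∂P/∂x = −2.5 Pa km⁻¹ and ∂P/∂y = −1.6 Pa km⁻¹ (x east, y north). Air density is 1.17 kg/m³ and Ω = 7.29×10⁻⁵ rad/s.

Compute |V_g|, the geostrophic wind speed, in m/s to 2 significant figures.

Coriolis parameter at 58°S:
f = 2Ω sin φ = 2 × 7.29×10⁻⁵ × sin 58° = 1.24×10⁻⁴ s⁻¹
In the Southern Hemisphere f is negative: f = −1.24×10⁻⁴ s⁻¹.
Component geostrophic relations (x east, y north):
u_g = −(1/(fρ)) ∂P/∂y,  v_g = (1/(fρ)) ∂P/∂x
u_g = −(−1.6×10⁻³)/(−1.24×10⁻⁴ × 1.17) = −11.1 m/s;  v_g = (−2.5×10⁻³)/(−1.24×10⁻⁴ × 1.17) = 17.3 m/s
|V_g| = √(u_g² + v_g²) = 20.5 m/s

21 m/s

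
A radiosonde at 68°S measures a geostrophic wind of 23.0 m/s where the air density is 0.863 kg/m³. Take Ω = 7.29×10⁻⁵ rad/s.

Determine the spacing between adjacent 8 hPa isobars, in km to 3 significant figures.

Coriolis parameter at 68°S:
f = 2Ω sin φ = 2 × 7.29×10⁻⁵ × sin 68° = 1.35×10⁻⁴ s⁻¹
Geostrophic balance rearranged: |∂P/∂n| = f ρ V_g
|∂P/∂n| = 1.35×10⁻⁴ × 0.863 × 23.0 = 2.68×10⁻³ Pa/m
Isobar spacing: Δn = ΔP/|∂P/∂n| = 800 Pa / 2.68×10⁻³ Pa/m = 298145 m ≈ 298 km

298 km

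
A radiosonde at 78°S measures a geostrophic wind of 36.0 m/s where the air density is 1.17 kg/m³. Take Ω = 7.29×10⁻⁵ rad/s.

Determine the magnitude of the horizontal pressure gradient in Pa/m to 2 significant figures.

Coriolis parameter at 78°S:
f = 2Ω sin φ = 2 × 7.29×10⁻⁵ × sin 78° = 1.43×10⁻⁴ s⁻¹
Geostrophic balance rearranged: |∂P/∂n| = f ρ V_g
|∂P/∂n| = 1.43×10⁻⁴ × 1.17 × 36.0 = 6.01×10⁻³ Pa/m

6.0×10⁻³ Pa/m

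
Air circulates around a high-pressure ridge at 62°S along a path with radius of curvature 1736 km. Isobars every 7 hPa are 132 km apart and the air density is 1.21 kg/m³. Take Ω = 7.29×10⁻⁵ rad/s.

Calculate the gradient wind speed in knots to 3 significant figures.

81.4 knots

Coriolis parameter at 62°S:
f = 2Ω sin φ = 2 × 7.29×10⁻⁵ × sin 62° = 1.29×10⁻⁴ s⁻¹
Pressure gradient: |∂P/∂n| = 700 Pa / 132000 m = 5.30×10⁻³ Pa/m
Geostrophic speed: V_g = |∂P/∂n|/(fρ) = 5.30×10⁻³/(1.29×10⁻⁴ × 1.21) = 34.0 m/s
Around a high, pressure-gradient force acts outward with centrifugal, so Coriolis balances both:
fV = (1/ρ)|∂P/∂n| + V²/R  →  V² − fR·V + fR·V_g = 0
With fR = 1.29×10⁻⁴ × 1736×10³ m = 223 m/s:
V = [fR − √((fR)² − 4 fR V_g)]/2 = [223 − √(223² − 4×223×34)]/2 = 41.9 m/s
Supergeostrophic (V > V_g = 34 m/s), as expected around a high.
Converting: 41.9 m/s × 1.944 = 81.4 knots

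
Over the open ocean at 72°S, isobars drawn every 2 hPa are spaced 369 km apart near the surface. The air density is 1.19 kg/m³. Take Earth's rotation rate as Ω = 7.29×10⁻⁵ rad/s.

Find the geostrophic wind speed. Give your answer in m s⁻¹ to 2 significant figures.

Coriolis parameter at 72°S:
f = 2Ω sin φ = 2 × 7.29×10⁻⁵ × sin 72° = 1.39×10⁻⁴ s⁻¹
Pressure gradient: |∂P/∂n| = 200 Pa / 369000 m = 5.42×10⁻⁴ Pa/m
Geostrophic balance (pressure-gradient force = Coriolis force):
V_g = (1/(fρ)) |∂P/∂n| = 5.42×10⁻⁴ / (1.39×10⁻⁴ × 1.19) = 3.28 m/s

3.3 m s⁻¹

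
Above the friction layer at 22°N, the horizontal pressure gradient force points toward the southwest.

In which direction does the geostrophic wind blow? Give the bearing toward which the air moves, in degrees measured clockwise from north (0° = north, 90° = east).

315°

The pressure-gradient force points toward the southwest (bearing 225°).
Geostrophic balance: in the Northern Hemisphere the Coriolis force deflects motion to the right, so the geostrophic wind blows 90° to the right of the pressure-gradient force (low pressure on the left).
Rotating 225° by 90° clockwise gives 315° — the wind blows toward the northwest.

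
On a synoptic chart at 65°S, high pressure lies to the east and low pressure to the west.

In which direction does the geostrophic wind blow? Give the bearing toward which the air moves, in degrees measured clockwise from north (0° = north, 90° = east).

180°

The pressure-gradient force points toward the west (bearing 270°).
Geostrophic balance: in the Southern Hemisphere the Coriolis force deflects motion to the left, so the geostrophic wind blows 90° to the left of the pressure-gradient force (low pressure on the right).
Rotating 270° by 90° counterclockwise gives 180° — the wind blows toward the south.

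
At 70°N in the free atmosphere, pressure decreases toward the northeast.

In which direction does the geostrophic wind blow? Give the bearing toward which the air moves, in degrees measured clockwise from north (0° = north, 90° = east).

135°

The pressure-gradient force points toward the northeast (bearing 045°).
Geostrophic balance: in the Northern Hemisphere the Coriolis force deflects motion to the right, so the geostrophic wind blows 90° to the right of the pressure-gradient force (low pressure on the left).
Rotating 045° by 90° clockwise gives 135° — the wind blows toward the southeast.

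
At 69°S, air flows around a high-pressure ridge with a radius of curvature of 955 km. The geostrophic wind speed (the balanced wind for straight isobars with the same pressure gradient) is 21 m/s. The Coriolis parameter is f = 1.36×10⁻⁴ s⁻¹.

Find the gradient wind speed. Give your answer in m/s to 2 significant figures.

26 m/s

Around a high, pressure-gradient force acts outward with centrifugal, so Coriolis balances both:
fV = (1/ρ)|∂P/∂n| + V²/R  →  V² − fR·V + fR·V_g = 0
With fR = 1.36×10⁻⁴ × 955×10³ m = 130 m/s:
V = [fR − √((fR)² − 4 fR V_g)]/2 = [130 − √(130² − 4×130×21)]/2 = 26.3 m/s
Supergeostrophic (V > V_g = 21 m/s), as expected around a high.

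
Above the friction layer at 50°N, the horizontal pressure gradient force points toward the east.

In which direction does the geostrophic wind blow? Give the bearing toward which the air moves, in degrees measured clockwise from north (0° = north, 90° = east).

The pressure-gradient force points toward the east (bearing 090°).
Geostrophic balance: in the Northern Hemisphere the Coriolis force deflects motion to the right, so the geostrophic wind blows 90° to the right of the pressure-gradient force (low pressure on the left).
Rotating 090° by 90° clockwise gives 180° — the wind blows toward the south.

180°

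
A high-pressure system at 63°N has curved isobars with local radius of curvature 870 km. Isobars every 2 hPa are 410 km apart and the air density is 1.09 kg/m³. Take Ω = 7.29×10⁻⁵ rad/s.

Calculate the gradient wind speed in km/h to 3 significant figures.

Coriolis parameter at 63°N:
f = 2Ω sin φ = 2 × 7.29×10⁻⁵ × sin 63° = 1.30×10⁻⁴ s⁻¹
Pressure gradient: |∂P/∂n| = 200 Pa / 410000 m = 4.88×10⁻⁴ Pa/m
Geostrophic speed: V_g = |∂P/∂n|/(fρ) = 4.88×10⁻⁴/(1.30×10⁻⁴ × 1.09) = 3.44 m/s
Around a high, pressure-gradient force acts outward with centrifugal, so Coriolis balances both:
fV = (1/ρ)|∂P/∂n| + V²/R  →  V² − fR·V + fR·V_g = 0
With fR = 1.30×10⁻⁴ × 870×10³ m = 113 m/s:
V = [fR − √((fR)² − 4 fR V_g)]/2 = [113 − √(113² − 4×113×3.44)]/2 = 3.56 m/s
Supergeostrophic (V > V_g = 3.44 m/s), as expected around a high.
Converting: 3.56 m/s × 3.6 = 12.8 km/h

12.8 km/h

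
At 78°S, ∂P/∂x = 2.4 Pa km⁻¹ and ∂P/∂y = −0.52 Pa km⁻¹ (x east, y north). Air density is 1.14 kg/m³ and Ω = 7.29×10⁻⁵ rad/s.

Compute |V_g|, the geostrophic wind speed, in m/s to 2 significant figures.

Coriolis parameter at 78°S:
f = 2Ω sin φ = 2 × 7.29×10⁻⁵ × sin 78° = 1.43×10⁻⁴ s⁻¹
In the Southern Hemisphere f is negative: f = −1.43×10⁻⁴ s⁻¹.
Component geostrophic relations (x east, y north):
u_g = −(1/(fρ)) ∂P/∂y,  v_g = (1/(fρ)) ∂P/∂x
u_g = −(−0.52×10⁻³)/(−1.43×10⁻⁴ × 1.14) = −3.20 m/s;  v_g = (2.4×10⁻³)/(−1.43×10⁻⁴ × 1.14) = −14.8 m/s
|V_g| = √(u_g² + v_g²) = 15.1 m/s

15 m/s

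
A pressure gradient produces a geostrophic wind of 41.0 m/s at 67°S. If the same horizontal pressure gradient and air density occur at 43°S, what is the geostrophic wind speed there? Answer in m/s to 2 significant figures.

55 m/s

With the same pressure gradient and density, V_g ∝ 1/f ∝ 1/sin φ.
V₂ = V₁ · sin φ₁ / sin φ₂ = 41.0 × sin 67° / sin 43°
V₂ = 41.0 × 0.9205/0.6820 = 55 m/s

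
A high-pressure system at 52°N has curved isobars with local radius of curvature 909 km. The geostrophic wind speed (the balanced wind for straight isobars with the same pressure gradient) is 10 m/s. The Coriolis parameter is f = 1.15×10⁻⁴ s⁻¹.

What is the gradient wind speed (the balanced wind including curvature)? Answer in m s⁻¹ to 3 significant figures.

Around a high, pressure-gradient force acts outward with centrifugal, so Coriolis balances both:
fV = (1/ρ)|∂P/∂n| + V²/R  →  V² − fR·V + fR·V_g = 0
With fR = 1.15×10⁻⁴ × 909×10³ m = 105 m/s:
V = [fR − √((fR)² − 4 fR V_g)]/2 = [105 − √(105² − 4×105×10)]/2 = 11.2 m/s
Supergeostrophic (V > V_g = 10 m/s), as expected around a high.

11.2 m s⁻¹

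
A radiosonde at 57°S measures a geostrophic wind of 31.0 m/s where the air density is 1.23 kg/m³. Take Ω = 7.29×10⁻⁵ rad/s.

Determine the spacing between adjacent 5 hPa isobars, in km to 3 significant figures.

Coriolis parameter at 57°S:
f = 2Ω sin φ = 2 × 7.29×10⁻⁵ × sin 57° = 1.22×10⁻⁴ s⁻¹
Geostrophic balance rearranged: |∂P/∂n| = f ρ V_g
|∂P/∂n| = 1.22×10⁻⁴ × 1.23 × 31.0 = 4.66×10⁻³ Pa/m
Isobar spacing: Δn = ΔP/|∂P/∂n| = 500 Pa / 4.66×10⁻³ Pa/m = 107239 m ≈ 107 km

107 km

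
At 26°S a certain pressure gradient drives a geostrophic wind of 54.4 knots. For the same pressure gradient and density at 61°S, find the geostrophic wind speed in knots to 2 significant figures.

With the same pressure gradient and density, V_g ∝ 1/f ∝ 1/sin φ.
V₂ = V₁ · sin φ₁ / sin φ₂ = 54.4 × sin 26° / sin 61°
V₂ = 54.4 × 0.4384/0.8746 = 27 knots

27 knots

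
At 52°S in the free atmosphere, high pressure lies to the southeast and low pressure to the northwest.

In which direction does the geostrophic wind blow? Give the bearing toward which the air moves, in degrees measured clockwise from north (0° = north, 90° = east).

The pressure-gradient force points toward the northwest (bearing 315°).
Geostrophic balance: in the Southern Hemisphere the Coriolis force deflects motion to the left, so the geostrophic wind blows 90° to the left of the pressure-gradient force (low pressure on the right).
Rotating 315° by 90° counterclockwise gives 225° — the wind blows toward the southwest.

225°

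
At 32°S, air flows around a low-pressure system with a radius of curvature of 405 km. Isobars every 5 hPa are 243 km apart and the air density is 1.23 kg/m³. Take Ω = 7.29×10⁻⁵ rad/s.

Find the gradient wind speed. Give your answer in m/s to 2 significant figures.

Coriolis parameter at 32°S:
f = 2Ω sin φ = 2 × 7.29×10⁻⁵ × sin 32° = 7.73×10⁻⁵ s⁻¹
Pressure gradient: |∂P/∂n| = 500 Pa / 243000 m = 2.06×10⁻³ Pa/m
Geostrophic speed: V_g = |∂P/∂n|/(fρ) = 2.06×10⁻³/(7.73×10⁻⁵ × 1.23) = 21.7 m/s
Around a low, centrifugal force acts outward with Coriolis, so pressure-gradient force balances both:
(1/ρ)|∂P/∂n| = fV + V²/R  →  V² + fR·V − fR·V_g = 0
With fR = 7.73×10⁻⁵ × 405×10³ m = 31.3 m/s:
V = [−fR + √((fR)² + 4 fR V_g)]/2 = [−31.3 + √(31.3² + 4×31.3×21.7)]/2 = 14.7 m/s
Subgeostrophic (V < V_g = 21.7 m/s), as expected around a low.

15 m/s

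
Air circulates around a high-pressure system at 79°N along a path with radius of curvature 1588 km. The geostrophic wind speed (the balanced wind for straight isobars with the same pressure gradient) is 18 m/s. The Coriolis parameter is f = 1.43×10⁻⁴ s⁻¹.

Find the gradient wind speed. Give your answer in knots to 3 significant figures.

Around a high, pressure-gradient force acts outward with centrifugal, so Coriolis balances both:
fV = (1/ρ)|∂P/∂n| + V²/R  →  V² − fR·V + fR·V_g = 0
With fR = 1.43×10⁻⁴ × 1588×10³ m = 227 m/s:
V = [fR − √((fR)² − 4 fR V_g)]/2 = [227 − √(227² − 4×227×18)]/2 = 19.7 m/s
Supergeostrophic (V > V_g = 18 m/s), as expected around a high.
Converting: 19.7 m/s × 1.944 = 38.3 knots

38.3 knots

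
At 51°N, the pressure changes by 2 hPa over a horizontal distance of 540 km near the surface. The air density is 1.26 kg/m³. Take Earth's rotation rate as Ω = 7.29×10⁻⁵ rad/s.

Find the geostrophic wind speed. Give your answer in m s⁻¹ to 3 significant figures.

2.59 m s⁻¹

Coriolis parameter at 51°N:
f = 2Ω sin φ = 2 × 7.29×10⁻⁵ × sin 51° = 1.13×10⁻⁴ s⁻¹
Pressure gradient: |∂P/∂n| = 200 Pa / 540000 m = 3.70×10⁻⁴ Pa/m
Geostrophic balance (pressure-gradient force = Coriolis force):
V_g = (1/(fρ)) |∂P/∂n| = 3.70×10⁻⁴ / (1.13×10⁻⁴ × 1.26) = 2.59 m/s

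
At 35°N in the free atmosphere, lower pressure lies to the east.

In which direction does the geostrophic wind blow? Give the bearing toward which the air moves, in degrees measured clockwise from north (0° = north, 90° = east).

180°

The pressure-gradient force points toward the east (bearing 090°).
Geostrophic balance: in the Northern Hemisphere the Coriolis force deflects motion to the right, so the geostrophic wind blows 90° to the right of the pressure-gradient force (low pressure on the left).
Rotating 090° by 90° clockwise gives 180° — the wind blows toward the south.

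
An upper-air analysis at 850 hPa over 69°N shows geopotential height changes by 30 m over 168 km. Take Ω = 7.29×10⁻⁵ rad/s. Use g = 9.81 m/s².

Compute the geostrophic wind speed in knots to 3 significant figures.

25.0 knots

Coriolis parameter at 69°N:
f = 2Ω sin φ = 2 × 7.29×10⁻⁵ × sin 69° = 1.36×10⁻⁴ s⁻¹
Height gradient: |∂Z/∂n| = 30 m / 168000 m = 1.79×10⁻⁴
On a pressure surface, geostrophic balance gives V_g = (g/f)|∂Z/∂n|:
V_g = 9.81 × 1.79×10⁻⁴ / 1.36×10⁻⁴ = 12.9 m/s
Converting: 12.9 m/s × 1.944 = 25.0 knots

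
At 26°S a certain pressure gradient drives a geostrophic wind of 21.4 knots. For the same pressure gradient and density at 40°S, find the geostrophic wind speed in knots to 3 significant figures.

14.6 knots

With the same pressure gradient and density, V_g ∝ 1/f ∝ 1/sin φ.
V₂ = V₁ · sin φ₁ / sin φ₂ = 21.4 × sin 26° / sin 40°
V₂ = 21.4 × 0.4384/0.6428 = 14.6 knots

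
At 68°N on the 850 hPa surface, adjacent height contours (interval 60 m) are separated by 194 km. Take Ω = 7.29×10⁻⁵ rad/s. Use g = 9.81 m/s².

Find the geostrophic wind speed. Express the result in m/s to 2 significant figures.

22 m/s

Coriolis parameter at 68°N:
f = 2Ω sin φ = 2 × 7.29×10⁻⁵ × sin 68° = 1.35×10⁻⁴ s⁻¹
Height gradient: |∂Z/∂n| = 60 m / 194000 m = 3.09×10⁻⁴
On a pressure surface, geostrophic balance gives V_g = (g/f)|∂Z/∂n|:
V_g = 9.81 × 3.09×10⁻⁴ / 1.35×10⁻⁴ = 22.4 m/s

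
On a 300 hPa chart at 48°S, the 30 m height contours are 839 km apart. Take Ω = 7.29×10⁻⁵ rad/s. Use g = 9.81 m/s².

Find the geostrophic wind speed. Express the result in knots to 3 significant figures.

6.29 knots

Coriolis parameter at 48°S:
f = 2Ω sin φ = 2 × 7.29×10⁻⁵ × sin 48° = 1.08×10⁻⁴ s⁻¹
Height gradient: |∂Z/∂n| = 30 m / 839000 m = 3.58×10⁻⁵
On a pressure surface, geostrophic balance gives V_g = (g/f)|∂Z/∂n|:
V_g = 9.81 × 3.58×10⁻⁵ / 1.08×10⁻⁴ = 3.24 m/s
Converting: 3.24 m/s × 1.944 = 6.29 knots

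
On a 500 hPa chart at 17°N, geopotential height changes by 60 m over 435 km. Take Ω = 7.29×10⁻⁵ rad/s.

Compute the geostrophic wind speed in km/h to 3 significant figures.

Coriolis parameter at 17°N:
f = 2Ω sin φ = 2 × 7.29×10⁻⁵ × sin 17° = 4.26×10⁻⁵ s⁻¹
Height gradient: |∂Z/∂n| = 60 m / 435000 m = 1.38×10⁻⁴
On a pressure surface, geostrophic balance gives V_g = (g/f)|∂Z/∂n|:
V_g = 9.81 × 1.38×10⁻⁴ / 4.26×10⁻⁵ = 31.7 m/s
Converting: 31.7 m/s × 3.6 = 114 km/h

114 km/h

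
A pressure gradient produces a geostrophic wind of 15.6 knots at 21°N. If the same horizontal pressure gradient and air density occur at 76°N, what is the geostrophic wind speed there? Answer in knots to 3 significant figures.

5.76 knots

With the same pressure gradient and density, V_g ∝ 1/f ∝ 1/sin φ.
V₂ = V₁ · sin φ₁ / sin φ₂ = 15.6 × sin 21° / sin 76°
V₂ = 15.6 × 0.3584/0.9703 = 5.76 knots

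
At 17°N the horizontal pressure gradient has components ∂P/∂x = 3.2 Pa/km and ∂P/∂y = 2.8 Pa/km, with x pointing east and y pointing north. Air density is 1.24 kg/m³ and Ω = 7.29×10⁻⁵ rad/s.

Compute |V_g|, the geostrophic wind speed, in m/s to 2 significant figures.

Coriolis parameter at 17°N:
f = 2Ω sin φ = 2 × 7.29×10⁻⁵ × sin 17° = 4.26×10⁻⁵ s⁻¹
Component geostrophic relations (x east, y north):
u_g = −(1/(fρ)) ∂P/∂y,  v_g = (1/(fρ)) ∂P/∂x
u_g = −(2.8×10⁻³)/(4.26×10⁻⁵ × 1.24) = −53.0 m/s;  v_g = (3.2×10⁻³)/(4.26×10⁻⁵ × 1.24) = 60.5 m/s
|V_g| = √(u_g² + v_g²) = 80.4 m/s

80 m/s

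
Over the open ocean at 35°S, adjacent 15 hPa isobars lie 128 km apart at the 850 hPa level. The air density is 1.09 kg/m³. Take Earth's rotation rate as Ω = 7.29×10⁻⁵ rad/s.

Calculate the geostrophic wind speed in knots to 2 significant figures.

250 knots

Coriolis parameter at 35°S:
f = 2Ω sin φ = 2 × 7.29×10⁻⁵ × sin 35° = 8.36×10⁻⁵ s⁻¹
Pressure gradient: |∂P/∂n| = 1500 Pa / 128000 m = 1.17×10⁻² Pa/m
Geostrophic balance (pressure-gradient force = Coriolis force):
V_g = (1/(fρ)) |∂P/∂n| = 1.17×10⁻² / (8.36×10⁻⁵ × 1.09) = 129 m/s
Converting: 129 m/s × 1.944 = 250 knots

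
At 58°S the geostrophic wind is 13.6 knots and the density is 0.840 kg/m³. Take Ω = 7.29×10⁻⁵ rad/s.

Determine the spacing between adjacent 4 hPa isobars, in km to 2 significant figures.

Coriolis parameter at 58°S:
f = 2Ω sin φ = 2 × 7.29×10⁻⁵ × sin 58° = 1.24×10⁻⁴ s⁻¹
Wind speed in SI: 13.6 knots = 7.00 m/s
Geostrophic balance rearranged: |∂P/∂n| = f ρ V_g
|∂P/∂n| = 1.24×10⁻⁴ × 0.840 × 7.00 = 7.27×10⁻⁴ Pa/m
Isobar spacing: Δn = ΔP/|∂P/∂n| = 400 Pa / 7.27×10⁻⁴ Pa/m = 550460 m ≈ 550 km

550 km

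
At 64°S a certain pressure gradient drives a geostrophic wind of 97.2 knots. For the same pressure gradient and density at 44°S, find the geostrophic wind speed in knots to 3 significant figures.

126 knots

With the same pressure gradient and density, V_g ∝ 1/f ∝ 1/sin φ.
V₂ = V₁ · sin φ₁ / sin φ₂ = 97.2 × sin 64° / sin 44°
V₂ = 97.2 × 0.8988/0.6947 = 126 knots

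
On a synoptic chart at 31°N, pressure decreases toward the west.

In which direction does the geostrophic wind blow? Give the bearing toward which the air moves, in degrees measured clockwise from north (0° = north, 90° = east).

The pressure-gradient force points toward the west (bearing 270°).
Geostrophic balance: in the Northern Hemisphere the Coriolis force deflects motion to the right, so the geostrophic wind blows 90° to the right of the pressure-gradient force (low pressure on the left).
Rotating 270° by 90° clockwise gives 000° — the wind blows toward the north.

000°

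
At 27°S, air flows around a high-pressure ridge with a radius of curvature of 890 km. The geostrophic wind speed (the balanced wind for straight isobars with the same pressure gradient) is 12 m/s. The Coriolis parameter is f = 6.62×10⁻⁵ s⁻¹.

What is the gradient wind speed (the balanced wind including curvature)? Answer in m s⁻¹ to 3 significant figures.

Around a high, pressure-gradient force acts outward with centrifugal, so Coriolis balances both:
fV = (1/ρ)|∂P/∂n| + V²/R  →  V² − fR·V + fR·V_g = 0
With fR = 6.62×10⁻⁵ × 890×10³ m = 58.9 m/s:
V = [fR − √((fR)² − 4 fR V_g)]/2 = [58.9 − √(58.9² − 4×58.9×12)]/2 = 16.8 m/s
Supergeostrophic (V > V_g = 12 m/s), as expected around a high.

16.8 m s⁻¹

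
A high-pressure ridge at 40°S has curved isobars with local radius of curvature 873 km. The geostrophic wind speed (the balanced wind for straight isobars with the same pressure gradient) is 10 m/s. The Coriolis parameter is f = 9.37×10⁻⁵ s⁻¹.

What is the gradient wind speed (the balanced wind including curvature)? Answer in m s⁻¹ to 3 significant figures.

Around a high, pressure-gradient force acts outward with centrifugal, so Coriolis balances both:
fV = (1/ρ)|∂P/∂n| + V²/R  →  V² − fR·V + fR·V_g = 0
With fR = 9.37×10⁻⁵ × 873×10³ m = 81.8 m/s:
V = [fR − √((fR)² − 4 fR V_g)]/2 = [81.8 − √(81.8² − 4×81.8×10)]/2 = 11.7 m/s
Supergeostrophic (V > V_g = 10 m/s), as expected around a high.

11.7 m s⁻¹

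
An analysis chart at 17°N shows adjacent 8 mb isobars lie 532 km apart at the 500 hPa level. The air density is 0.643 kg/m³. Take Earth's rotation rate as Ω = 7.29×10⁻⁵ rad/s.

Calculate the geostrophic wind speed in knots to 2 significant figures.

110 knots

Coriolis parameter at 17°N:
f = 2Ω sin φ = 2 × 7.29×10⁻⁵ × sin 17° = 4.26×10⁻⁵ s⁻¹
Pressure gradient: |∂P/∂n| = 800 Pa / 532000 m = 1.50×10⁻³ Pa/m
Geostrophic balance (pressure-gradient force = Coriolis force):
V_g = (1/(fρ)) |∂P/∂n| = 1.50×10⁻³ / (4.26×10⁻⁵ × 0.643) = 54.9 m/s
Converting: 54.9 m/s × 1.944 = 110 knots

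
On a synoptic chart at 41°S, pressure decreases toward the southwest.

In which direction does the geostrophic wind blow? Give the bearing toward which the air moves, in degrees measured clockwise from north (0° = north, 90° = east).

135°

The pressure-gradient force points toward the southwest (bearing 225°).
Geostrophic balance: in the Southern Hemisphere the Coriolis force deflects motion to the left, so the geostrophic wind blows 90° to the left of the pressure-gradient force (low pressure on the right).
Rotating 225° by 90° counterclockwise gives 135° — the wind blows toward the southeast.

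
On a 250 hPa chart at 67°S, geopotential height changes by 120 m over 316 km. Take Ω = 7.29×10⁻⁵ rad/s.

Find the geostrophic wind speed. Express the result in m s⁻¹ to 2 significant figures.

Coriolis parameter at 67°S:
f = 2Ω sin φ = 2 × 7.29×10⁻⁵ × sin 67° = 1.34×10⁻⁴ s⁻¹
Height gradient: |∂Z/∂n| = 120 m / 316000 m = 3.80×10⁻⁴
On a pressure surface, geostrophic balance gives V_g = (g/f)|∂Z/∂n|:
V_g = 9.81 × 3.80×10⁻⁴ / 1.34×10⁻⁴ = 27.8 m/s

28 m s⁻¹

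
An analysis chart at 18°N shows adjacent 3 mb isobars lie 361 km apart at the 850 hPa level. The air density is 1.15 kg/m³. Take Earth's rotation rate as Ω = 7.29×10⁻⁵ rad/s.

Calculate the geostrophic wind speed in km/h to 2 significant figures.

58 km/h

Coriolis parameter at 18°N:
f = 2Ω sin φ = 2 × 7.29×10⁻⁵ × sin 18° = 4.51×10⁻⁵ s⁻¹
Pressure gradient: |∂P/∂n| = 300 Pa / 361000 m = 8.31×10⁻⁴ Pa/m
Geostrophic balance (pressure-gradient force = Coriolis force):
V_g = (1/(fρ)) |∂P/∂n| = 8.31×10⁻⁴ / (4.51×10⁻⁵ × 1.15) = 16.0 m/s
Converting: 16.0 m/s × 3.6 = 58 km/h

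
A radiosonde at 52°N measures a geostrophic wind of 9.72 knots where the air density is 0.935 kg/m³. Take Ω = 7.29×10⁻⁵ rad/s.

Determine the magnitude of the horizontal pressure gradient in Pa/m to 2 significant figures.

Coriolis parameter at 52°N:
f = 2Ω sin φ = 2 × 7.29×10⁻⁵ × sin 52° = 1.15×10⁻⁴ s⁻¹
Wind speed in SI: 9.72 knots = 5.00 m/s
Geostrophic balance rearranged: |∂P/∂n| = f ρ V_g
|∂P/∂n| = 1.15×10⁻⁴ × 0.935 × 5.00 = 5.37×10⁻⁴ Pa/m

5.4×10⁻⁴ Pa/m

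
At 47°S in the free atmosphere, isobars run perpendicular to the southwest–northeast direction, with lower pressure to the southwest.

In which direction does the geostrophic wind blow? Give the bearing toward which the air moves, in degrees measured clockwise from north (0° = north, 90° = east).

135°

The pressure-gradient force points toward the southwest (bearing 225°).
Geostrophic balance: in the Southern Hemisphere the Coriolis force deflects motion to the left, so the geostrophic wind blows 90° to the left of the pressure-gradient force (low pressure on the right).
Rotating 225° by 90° counterclockwise gives 135° — the wind blows toward the southeast.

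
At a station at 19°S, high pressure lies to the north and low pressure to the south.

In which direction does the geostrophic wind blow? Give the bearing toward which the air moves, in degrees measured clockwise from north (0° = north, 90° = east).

090°

The pressure-gradient force points toward the south (bearing 180°).
Geostrophic balance: in the Southern Hemisphere the Coriolis force deflects motion to the left, so the geostrophic wind blows 90° to the left of the pressure-gradient force (low pressure on the right).
Rotating 180° by 90° counterclockwise gives 090° — the wind blows toward the east.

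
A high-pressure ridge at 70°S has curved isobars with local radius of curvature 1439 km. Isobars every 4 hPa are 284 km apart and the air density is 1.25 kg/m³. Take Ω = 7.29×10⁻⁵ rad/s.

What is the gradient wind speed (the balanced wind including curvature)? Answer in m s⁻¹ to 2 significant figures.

Coriolis parameter at 70°S:
f = 2Ω sin φ = 2 × 7.29×10⁻⁵ × sin 70° = 1.37×10⁻⁴ s⁻¹
Pressure gradient: |∂P/∂n| = 400 Pa / 284000 m = 1.41×10⁻³ Pa/m
Geostrophic speed: V_g = |∂P/∂n|/(fρ) = 1.41×10⁻³/(1.37×10⁻⁴ × 1.25) = 8.22 m/s
Around a high, pressure-gradient force acts outward with centrifugal, so Coriolis balances both:
fV = (1/ρ)|∂P/∂n| + V²/R  →  V² − fR·V + fR·V_g = 0
With fR = 1.37×10⁻⁴ × 1439×10³ m = 197 m/s:
V = [fR − √((fR)² − 4 fR V_g)]/2 = [197 − √(197² − 4×197×8.22)]/2 = 8.6 m/s
Supergeostrophic (V > V_g = 8.22 m/s), as expected around a high.

8.6 m s⁻¹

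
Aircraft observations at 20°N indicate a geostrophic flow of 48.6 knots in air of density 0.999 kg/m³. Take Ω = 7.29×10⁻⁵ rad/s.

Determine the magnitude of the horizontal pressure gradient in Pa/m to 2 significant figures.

1.2×10⁻³ Pa/m

Coriolis parameter at 20°N:
f = 2Ω sin φ = 2 × 7.29×10⁻⁵ × sin 20° = 4.99×10⁻⁵ s⁻¹
Wind speed in SI: 48.6 knots = 25.0 m/s
Geostrophic balance rearranged: |∂P/∂n| = f ρ V_g
|∂P/∂n| = 4.99×10⁻⁵ × 0.999 × 25.0 = 1.25×10⁻³ Pa/m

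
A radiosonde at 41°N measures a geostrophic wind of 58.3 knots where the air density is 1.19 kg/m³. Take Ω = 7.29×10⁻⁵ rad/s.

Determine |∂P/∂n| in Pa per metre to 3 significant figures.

Coriolis parameter at 41°N:
f = 2Ω sin φ = 2 × 7.29×10⁻⁵ × sin 41° = 9.57×10⁻⁵ s⁻¹
Wind speed in SI: 58.3 knots = 30.0 m/s
Geostrophic balance rearranged: |∂P/∂n| = f ρ V_g
|∂P/∂n| = 9.57×10⁻⁵ × 1.19 × 30.0 = 3.41×10⁻³ Pa/m

3.41×10⁻³ Pa/m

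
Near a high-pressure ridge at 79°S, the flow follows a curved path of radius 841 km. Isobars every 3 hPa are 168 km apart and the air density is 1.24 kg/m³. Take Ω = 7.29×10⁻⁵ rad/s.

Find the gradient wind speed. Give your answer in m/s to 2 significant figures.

11 m/s

Coriolis parameter at 79°S:
f = 2Ω sin φ = 2 × 7.29×10⁻⁵ × sin 79° = 1.43×10⁻⁴ s⁻¹
Pressure gradient: |∂P/∂n| = 300 Pa / 168000 m = 1.79×10⁻³ Pa/m
Geostrophic speed: V_g = |∂P/∂n|/(fρ) = 1.79×10⁻³/(1.43×10⁻⁴ × 1.24) = 10.1 m/s
Around a high, pressure-gradient force acts outward with centrifugal, so Coriolis balances both:
fV = (1/ρ)|∂P/∂n| + V²/R  →  V² − fR·V + fR·V_g = 0
With fR = 1.43×10⁻⁴ × 841×10³ m = 120 m/s:
V = [fR − √((fR)² − 4 fR V_g)]/2 = [120 − √(120² − 4×120×10.1)]/2 = 11.1 m/s
Supergeostrophic (V > V_g = 10.1 m/s), as expected around a high.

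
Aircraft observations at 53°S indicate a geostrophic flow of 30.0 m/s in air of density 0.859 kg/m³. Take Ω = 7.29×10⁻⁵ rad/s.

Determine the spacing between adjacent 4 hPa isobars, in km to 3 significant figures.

Coriolis parameter at 53°S:
f = 2Ω sin φ = 2 × 7.29×10⁻⁵ × sin 53° = 1.16×10⁻⁴ s⁻¹
Geostrophic balance rearranged: |∂P/∂n| = f ρ V_g
|∂P/∂n| = 1.16×10⁻⁴ × 0.859 × 30.0 = 3.00×10⁻³ Pa/m
Isobar spacing: Δn = ΔP/|∂P/∂n| = 400 Pa / 3.00×10⁻³ Pa/m = 133303 m ≈ 133 km

133 km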